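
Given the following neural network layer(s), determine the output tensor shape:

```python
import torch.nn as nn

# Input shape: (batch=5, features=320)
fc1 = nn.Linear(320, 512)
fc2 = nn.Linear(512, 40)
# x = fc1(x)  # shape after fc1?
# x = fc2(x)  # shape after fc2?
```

Input: (5, 320) -> after fc1: (5, 512) -> Output: (5, 40)

Answer: (5, 40)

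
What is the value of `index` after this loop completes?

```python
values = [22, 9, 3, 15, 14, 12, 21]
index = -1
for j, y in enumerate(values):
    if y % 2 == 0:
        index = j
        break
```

First even number index in [22, 9, 3, 15, 14, 12, 21]
`index` takes the values: -1 → 0

Answer: 0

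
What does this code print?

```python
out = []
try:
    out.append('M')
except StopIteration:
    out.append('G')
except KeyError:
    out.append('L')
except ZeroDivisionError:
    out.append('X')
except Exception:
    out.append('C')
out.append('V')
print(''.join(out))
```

Execution trace: 'M' (try body, no exception) → 'V' (after the try/except). Output: MV

Answer: MV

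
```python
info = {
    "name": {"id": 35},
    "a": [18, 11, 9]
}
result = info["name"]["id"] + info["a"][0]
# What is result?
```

Trace:
`info = { ...` → info = {'name': {'id': 35}, 'a': [18, 11, 9]}
`result = info["name"]["id"] + info["a"][0]` → result = 53
So result = 53

Answer: 53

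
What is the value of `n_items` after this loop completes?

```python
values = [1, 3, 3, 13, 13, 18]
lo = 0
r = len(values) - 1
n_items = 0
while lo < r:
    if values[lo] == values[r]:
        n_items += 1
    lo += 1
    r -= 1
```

Count matching pairs from ends
`n_items` takes the values: 0

Answer: 0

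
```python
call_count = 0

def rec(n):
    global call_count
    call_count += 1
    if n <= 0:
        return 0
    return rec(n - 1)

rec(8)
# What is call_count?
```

Linear recursion stepping by 1: 9 calls from n=8 down to ≤0.

Answer: 9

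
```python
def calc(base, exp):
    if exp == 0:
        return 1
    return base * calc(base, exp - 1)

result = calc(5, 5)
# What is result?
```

calc(5, 5) = 5 * 5 * 5 * 5 * 5 = 3125

Answer: 3125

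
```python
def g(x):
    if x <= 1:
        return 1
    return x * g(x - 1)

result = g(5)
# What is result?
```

g(5) = 5 * 4 * 3 * 2 * 1 = 120

Answer: 120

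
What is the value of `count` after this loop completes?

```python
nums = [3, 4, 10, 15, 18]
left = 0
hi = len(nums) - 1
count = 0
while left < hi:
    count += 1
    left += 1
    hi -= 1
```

Iterations until pointers meet (list length 5)
`count` takes the values: 0 → 1 → 2

Answer: 2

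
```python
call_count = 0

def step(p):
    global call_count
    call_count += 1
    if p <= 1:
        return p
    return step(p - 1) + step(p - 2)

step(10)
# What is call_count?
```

Calls(p) = 1 + Calls(p-1) + Calls(p-2); Calls(0)=Calls(1)=1. For p=10 this gives 177.

Answer: 177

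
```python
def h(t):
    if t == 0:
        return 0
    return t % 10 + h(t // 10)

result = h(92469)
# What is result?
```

Sum of digits of 92469: 9 + 6 + 4 + 2 + 9 = 30

Answer: 30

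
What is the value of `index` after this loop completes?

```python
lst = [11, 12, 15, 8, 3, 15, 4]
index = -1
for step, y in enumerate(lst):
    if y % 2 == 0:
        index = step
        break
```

First even number index in [11, 12, 15, 8, 3, 15, 4]
`index` takes the values: -1 → 1

Answer: 1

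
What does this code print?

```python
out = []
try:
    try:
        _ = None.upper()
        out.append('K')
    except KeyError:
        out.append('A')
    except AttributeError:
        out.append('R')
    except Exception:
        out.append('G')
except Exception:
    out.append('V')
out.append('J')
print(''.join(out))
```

Execution trace: 'R' (inner except AttributeError) → 'J' (after the try/except). Output: RJ

Answer: RJ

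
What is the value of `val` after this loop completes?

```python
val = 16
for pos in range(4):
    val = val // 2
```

Halve 4 times: 16 // 2^4 = 1
`val` takes the values: 16 → 8 → 4 → 2 → 1

Answer: 1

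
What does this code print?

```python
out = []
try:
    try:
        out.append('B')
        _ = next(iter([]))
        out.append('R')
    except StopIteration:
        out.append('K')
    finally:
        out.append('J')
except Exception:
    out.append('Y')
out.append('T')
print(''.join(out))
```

Execution trace: 'B' (inner try body) → 'K' (inner except StopIteration) → 'J' (inner finally) → 'T' (after the try/except). Output: BKJT

Answer: BKJT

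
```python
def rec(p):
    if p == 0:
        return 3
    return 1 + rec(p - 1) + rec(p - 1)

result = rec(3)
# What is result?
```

rec(p) = 1 + 2·rec(p-1), rec(0)=3. Closed form: (3+1)·2^3 - 1 = 31.

Answer: 31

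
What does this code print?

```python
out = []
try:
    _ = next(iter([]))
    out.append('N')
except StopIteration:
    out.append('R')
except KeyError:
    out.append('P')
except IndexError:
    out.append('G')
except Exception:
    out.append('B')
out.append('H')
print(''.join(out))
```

Execution trace: 'R' (except StopIteration) → 'H' (after the try/except). Output: RH

Answer: RH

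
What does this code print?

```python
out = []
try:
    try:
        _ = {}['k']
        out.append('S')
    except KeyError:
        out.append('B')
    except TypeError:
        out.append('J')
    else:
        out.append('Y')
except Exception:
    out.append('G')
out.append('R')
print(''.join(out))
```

Execution trace: 'B' (inner except KeyError) → 'R' (after the try/except). Output: BR

Answer: BR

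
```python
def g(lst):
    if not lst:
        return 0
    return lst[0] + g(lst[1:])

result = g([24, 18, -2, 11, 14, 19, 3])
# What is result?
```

24 + 18 + (-2) + 11 + 14 + 19 + 3 + 0 = 87

Answer: 87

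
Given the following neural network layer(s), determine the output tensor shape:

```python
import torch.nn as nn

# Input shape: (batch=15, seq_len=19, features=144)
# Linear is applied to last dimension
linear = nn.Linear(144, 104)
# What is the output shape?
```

Input: (15, 19, 144) -> Output: (15, 19, 104)

Answer: (15, 19, 104)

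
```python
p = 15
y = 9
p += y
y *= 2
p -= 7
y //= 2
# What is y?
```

Trace:
`p = 15` → p = 15
`y = 9` → y = 9
`p += y` → p = 24
`y *= 2` → y = 18
`p -= 7` → p = 17
`y //= 2` → y = 9
So y = 9

Answer: 9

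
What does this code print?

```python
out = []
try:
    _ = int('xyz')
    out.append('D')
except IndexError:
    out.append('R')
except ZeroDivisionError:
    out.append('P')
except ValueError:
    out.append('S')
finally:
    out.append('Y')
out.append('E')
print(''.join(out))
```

Execution trace: 'S' (except ValueError) → 'Y' (finally) → 'E' (after the try/except). Output: SYE

Answer: SYE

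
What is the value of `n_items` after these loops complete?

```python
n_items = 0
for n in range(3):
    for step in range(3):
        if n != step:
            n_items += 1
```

3² - 3 (exclude diagonal)
`n_items` takes the values: 0 → 1 → 2 → 3 → 4 → 5 → 6

Answer: 6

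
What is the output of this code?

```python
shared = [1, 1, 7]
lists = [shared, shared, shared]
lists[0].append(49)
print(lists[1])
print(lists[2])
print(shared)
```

Key concept: list of same reference.
Step by step:
`shared = [1, 1, 7]` → shared = [1, 1, 7]
`lists = [shared, shared, shared]` → lists = [[1, 1, 7], [1, 1, 7], [1, 1, 7]]
`lists[0].append(49)` → shared = [1, 1, 7, 49]; lists = [[1, 1, 7, 49], [1, 1, 7, 49], [1, 1, 7, 49]]
`print(lists[1])` → prints [1, 1, 7, 49]
`print(lists[2])` → prints [1, 1, 7, 49]
`print(shared)` → prints [1, 1, 7, 49]

Answer:
[1, 1, 7, 49]
[1, 1, 7, 49]
[1, 1, 7, 49]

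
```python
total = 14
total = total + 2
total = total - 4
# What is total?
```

Trace:
`total = 14` → total = 14
`total = total + 2` → total = 16
`total = total - 4` → total = 12
So total = 12

Answer: 12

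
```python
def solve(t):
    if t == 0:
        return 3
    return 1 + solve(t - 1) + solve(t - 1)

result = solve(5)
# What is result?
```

solve(t) = 1 + 2·solve(t-1), solve(0)=3. Closed form: (3+1)·2^5 - 1 = 127.

Answer: 127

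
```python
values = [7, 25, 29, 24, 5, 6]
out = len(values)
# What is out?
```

Trace:
`values = [7, 25, 29, 24, 5, 6]` → values = [7, 25, 29, 24, 5, 6]
`out = len(values)` → out = 6
So out = 6

Answer: 6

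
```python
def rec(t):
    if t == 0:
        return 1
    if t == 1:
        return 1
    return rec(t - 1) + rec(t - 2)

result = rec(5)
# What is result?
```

Build up from base cases: rec(0)=1, rec(1)=1, rec(2)=2, rec(3)=3, rec(4)=5, rec(5)=8

Answer: 8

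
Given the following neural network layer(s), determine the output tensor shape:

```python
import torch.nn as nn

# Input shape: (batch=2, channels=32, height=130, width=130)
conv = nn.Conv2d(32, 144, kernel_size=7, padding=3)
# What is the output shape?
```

Input: (2, 32, 130, 130) -> Output: (2, 144, 130, 130)

Answer: (2, 144, 130, 130)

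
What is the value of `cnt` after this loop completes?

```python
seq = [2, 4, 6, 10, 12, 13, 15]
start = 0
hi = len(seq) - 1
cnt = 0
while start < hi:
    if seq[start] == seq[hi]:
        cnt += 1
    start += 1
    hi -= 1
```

Count matching pairs from ends
`cnt` takes the values: 0

Answer: 0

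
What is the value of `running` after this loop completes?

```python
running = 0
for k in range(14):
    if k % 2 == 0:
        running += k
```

Sum of even numbers 0 to 13
`running` takes the values: 0 → 2 → 6 → 12 → 20 → 30 → 42

Answer: 42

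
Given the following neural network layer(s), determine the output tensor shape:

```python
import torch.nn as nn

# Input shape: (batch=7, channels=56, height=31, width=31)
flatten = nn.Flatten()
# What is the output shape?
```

Input: (7, 56, 31, 31) -> Output: (7, 53816)

Answer: (7, 53816)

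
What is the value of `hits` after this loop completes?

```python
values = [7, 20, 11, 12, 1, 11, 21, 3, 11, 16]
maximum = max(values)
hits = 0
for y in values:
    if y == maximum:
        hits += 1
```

Count of max value 21 in [7, 20, 11, 12, 1, 11, 21, 3, 11, 16]
`hits` takes the values: 0 → 1

Answer: 1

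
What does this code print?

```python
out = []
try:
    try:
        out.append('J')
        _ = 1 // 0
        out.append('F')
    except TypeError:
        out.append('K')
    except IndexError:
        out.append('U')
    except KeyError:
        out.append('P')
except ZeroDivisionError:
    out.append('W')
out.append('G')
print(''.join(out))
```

Execution trace: 'J' (try body) → 'W' (outer except ZeroDivisionError) → 'G' (after the try/except). Output: JWG

Answer: JWG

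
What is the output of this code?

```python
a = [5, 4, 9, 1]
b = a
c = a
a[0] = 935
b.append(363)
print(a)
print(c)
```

Key concept: multiple aliases.
Step by step:
`a = [5, 4, 9, 1]` → a = [5, 4, 9, 1]
`b = a` → b = [5, 4, 9, 1] (same object as a)
`c = a` → c = [5, 4, 9, 1] (same object as a, b)
`a[0] = 935` → a = [935, 4, 9, 1] (same object as b, c); b = [935, 4, 9, 1] (same object as a, c); c = [935, 4, 9, 1] (same object as a, b)
`b.append(363)` → a = [935, 4, 9, 1, 363] (same object as b, c); b = [935, 4, 9, 1, 363] (same object as a, c); c = [935, 4, 9, 1, 363] (same object as a, b)
`print(a)` → prints [935, 4, 9, 1, 363]
`print(c)` → prints [935, 4, 9, 1, 363]

Answer:
[935, 4, 9, 1, 363]
[935, 4, 9, 1, 363]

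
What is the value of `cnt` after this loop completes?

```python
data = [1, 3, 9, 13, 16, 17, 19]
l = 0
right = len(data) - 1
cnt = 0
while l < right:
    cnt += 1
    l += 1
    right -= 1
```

Iterations until pointers meet (list length 7)
`cnt` takes the values: 0 → 1 → 2 → 3

Answer: 3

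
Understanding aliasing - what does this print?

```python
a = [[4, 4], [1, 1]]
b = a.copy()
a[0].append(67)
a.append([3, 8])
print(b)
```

Key concept: shallow copy with nested lists.
Step by step:
`a = [[4, 4], [1, 1]]` → a = [[4, 4], [1, 1]]
`b = a.copy()` → b = [[4, 4], [1, 1]]
`a[0].append(67)` → a = [[4, 4, 67], [1, 1]]; b = [[4, 4, 67], [1, 1]]
`a.append([3, 8])` → a = [[4, 4, 67], [1, 1], [3, 8]]
`print(b)` → prints [[4, 4, 67], [1, 1]]

Answer: [[4, 4, 67], [1, 1]]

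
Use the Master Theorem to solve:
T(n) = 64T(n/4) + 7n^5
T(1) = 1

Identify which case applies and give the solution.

a=64, b=4, f(n)=7n^5. log_4(64) = 3. Since c=5 > 3 and the regularity condition holds (64(n/4)^5 = (64/4^5)n^5 with 64/4^5 < 1), Case 3 applies: T(n) = Θ(f(n)) = O(n^5).

Answer: O(n^5) - Case 3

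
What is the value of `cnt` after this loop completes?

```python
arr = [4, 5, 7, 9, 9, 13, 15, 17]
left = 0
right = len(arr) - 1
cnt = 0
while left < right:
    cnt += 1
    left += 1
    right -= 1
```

Iterations until pointers meet (list length 8)
`cnt` takes the values: 0 → 1 → 2 → 3 → 4

Answer: 4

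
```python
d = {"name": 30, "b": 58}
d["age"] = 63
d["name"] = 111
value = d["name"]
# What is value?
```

Trace:
`d = {"name": 30, "b": 58}` → d = {'name': 30, 'b': 58}
`d["age"] = 63` → d = {'name': 30, 'b': 58, 'age': 63}
`d["name"] = 111` → d = {'name': 111, 'b': 58, 'age': 63}
`value = d["name"]` → value = 111
So value = 111

Answer: 111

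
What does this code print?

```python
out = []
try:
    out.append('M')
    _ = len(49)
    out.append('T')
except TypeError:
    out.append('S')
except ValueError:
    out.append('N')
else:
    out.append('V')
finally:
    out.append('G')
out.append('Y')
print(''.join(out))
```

Execution trace: 'M' (try body) → 'S' (except TypeError) → 'G' (finally) → 'Y' (after the try/except). Output: MSGY

Answer: MSGY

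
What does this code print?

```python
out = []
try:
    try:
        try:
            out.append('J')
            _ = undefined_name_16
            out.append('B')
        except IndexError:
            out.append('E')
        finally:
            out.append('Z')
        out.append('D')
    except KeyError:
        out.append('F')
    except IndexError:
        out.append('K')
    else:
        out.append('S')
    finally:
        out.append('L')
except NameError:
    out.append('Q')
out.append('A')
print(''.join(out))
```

Execution trace: 'J' (inner try body) → 'Z' (inner finally) → 'L' (finally) → 'Q' (outer except NameError) → 'A' (after the try/except). Output: JZLQA

Answer: JZLQA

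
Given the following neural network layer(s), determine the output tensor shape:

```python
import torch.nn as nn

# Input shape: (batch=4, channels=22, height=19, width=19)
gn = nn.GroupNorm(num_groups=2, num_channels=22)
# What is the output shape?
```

Input: (4, 22, 19, 19) -> Output: (4, 22, 19, 19)

Answer: (4, 22, 19, 19)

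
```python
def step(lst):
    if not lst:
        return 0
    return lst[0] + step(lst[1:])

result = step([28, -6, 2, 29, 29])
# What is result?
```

28 + (-6) + 2 + 29 + 29 + 0 = 82

Answer: 82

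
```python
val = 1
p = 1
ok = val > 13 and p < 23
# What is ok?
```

Trace:
`val = 1` → val = 1
`p = 1` → p = 1
`ok = val > 13 and p < 23` → ok = False
So ok = False

Answer: False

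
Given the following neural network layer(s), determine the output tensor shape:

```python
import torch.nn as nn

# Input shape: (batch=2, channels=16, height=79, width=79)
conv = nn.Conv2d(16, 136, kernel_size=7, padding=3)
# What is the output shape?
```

Input: (2, 16, 79, 79) -> Output: (2, 136, 79, 79)

Answer: (2, 136, 79, 79)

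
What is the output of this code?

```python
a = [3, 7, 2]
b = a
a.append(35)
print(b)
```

Key concept: basic list aliasing.
Step by step:
`a = [3, 7, 2]` → a = [3, 7, 2]
`b = a` → b = [3, 7, 2] (same object as a)
`a.append(35)` → a = [3, 7, 2, 35] (same object as b); b = [3, 7, 2, 35] (same object as a)
`print(b)` → prints [3, 7, 2, 35]

Answer: [3, 7, 2, 35]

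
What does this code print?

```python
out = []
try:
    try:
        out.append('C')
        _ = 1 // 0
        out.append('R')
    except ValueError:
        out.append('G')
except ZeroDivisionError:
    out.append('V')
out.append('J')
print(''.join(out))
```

Execution trace: 'C' (try body) → 'V' (outer except ZeroDivisionError) → 'J' (after the try/except). Output: CVJ

Answer: CVJ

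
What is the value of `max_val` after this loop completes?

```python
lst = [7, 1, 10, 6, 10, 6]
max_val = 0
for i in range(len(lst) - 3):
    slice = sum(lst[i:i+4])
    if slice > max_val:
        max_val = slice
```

Max sum of 4-element window in [7, 1, 10, 6, 10, 6]
`max_val` takes the values: 0 → 24 → 27 → 32

Answer: 32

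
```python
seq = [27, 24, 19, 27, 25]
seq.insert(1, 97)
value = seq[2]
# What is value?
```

Trace:
`seq = [27, 24, 19, 27, 25]` → seq = [27, 24, 19, 27, 25]
`seq.insert(1, 97)` → seq = [27, 97, 24, 19, 27, 25]
`value = seq[2]` → value = 24
So value = 24

Answer: 24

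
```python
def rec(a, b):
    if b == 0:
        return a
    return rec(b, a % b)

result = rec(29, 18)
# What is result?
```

rec(29, 18) -> rec(18, 11) -> rec(11, 7) -> rec(7, 4) -> rec(4, 3) -> rec(3, 1) -> rec(1, 0) -> 1

Answer: 1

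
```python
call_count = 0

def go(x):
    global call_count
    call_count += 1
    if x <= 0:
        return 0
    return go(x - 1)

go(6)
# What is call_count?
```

Linear recursion stepping by 1: 7 calls from x=6 down to ≤0.

Answer: 7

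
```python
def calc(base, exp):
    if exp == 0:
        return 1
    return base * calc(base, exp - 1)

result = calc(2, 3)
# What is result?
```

calc(2, 3) = 2 * 2 * 2 = 8

Answer: 8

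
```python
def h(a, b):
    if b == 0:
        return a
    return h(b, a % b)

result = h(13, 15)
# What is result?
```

h(13, 15) -> h(15, 13) -> h(13, 2) -> h(2, 1) -> h(1, 0) -> 1

Answer: 1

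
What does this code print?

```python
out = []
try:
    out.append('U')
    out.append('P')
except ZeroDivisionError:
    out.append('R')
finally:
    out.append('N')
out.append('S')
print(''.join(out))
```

Execution trace: 'U' (try body) → 'P' (try body, no exception) → 'N' (finally) → 'S' (after the try/except). Output: UPNS

Answer: UPNS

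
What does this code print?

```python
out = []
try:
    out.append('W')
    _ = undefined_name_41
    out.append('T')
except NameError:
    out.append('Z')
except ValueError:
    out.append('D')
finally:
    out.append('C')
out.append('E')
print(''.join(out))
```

Execution trace: 'W' (try body) → 'Z' (except NameError) → 'C' (finally) → 'E' (after the try/except). Output: WZCE

Answer: WZCE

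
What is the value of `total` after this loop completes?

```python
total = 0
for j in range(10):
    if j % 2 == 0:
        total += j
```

Sum of even numbers 0 to 9
`total` takes the values: 0 → 2 → 6 → 12 → 20

Answer: 20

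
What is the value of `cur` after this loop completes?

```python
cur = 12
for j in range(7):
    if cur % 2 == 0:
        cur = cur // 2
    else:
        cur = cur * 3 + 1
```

Collatz-style transformation from 12
`cur` takes the values: 12 → 6 → 3 → 10 → 5 → 16 → 8 → 4

Answer: 4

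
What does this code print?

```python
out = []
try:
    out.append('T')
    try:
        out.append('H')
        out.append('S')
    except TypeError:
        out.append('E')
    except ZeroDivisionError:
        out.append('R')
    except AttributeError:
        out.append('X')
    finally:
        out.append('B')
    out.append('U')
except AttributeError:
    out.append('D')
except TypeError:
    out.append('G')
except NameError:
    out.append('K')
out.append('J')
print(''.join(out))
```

Execution trace: 'T' (try body) → 'H' (inner try body) → 'S' (inner try body, no exception) → 'B' (inner finally) → 'U' (try body, no exception) → 'J' (after the try/except). Output: THSBUJ

Answer: THSBUJ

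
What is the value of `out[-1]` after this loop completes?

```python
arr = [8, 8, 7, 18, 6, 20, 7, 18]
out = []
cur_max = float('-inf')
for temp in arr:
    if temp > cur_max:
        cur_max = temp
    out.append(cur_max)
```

Running max ends at 20
`out` takes the values: [] → [8] → [8, 8] → [8, 8, 8] → [8, 8, 8, 18] → [8, 8, 8, 18, 18] → [8, 8, 8, 18, 18, 20] → [8, 8, 8, 18, 18, 20, 20] → [8, 8, 8, 18, 18, 20, 20, 20]
So `out[-1]` = 20

Answer: 20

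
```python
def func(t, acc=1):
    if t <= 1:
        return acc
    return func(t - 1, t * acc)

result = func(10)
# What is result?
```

Accumulator trace (n, acc): (10, 1) -> (9, 10) -> (8, 90) -> (7, 720) -> (6, 5040) -> (5, 30240) -> (4, 151200) -> (3, 604800) -> (2, 1814400) -> (1, 3628800) -> return 3628800

Answer: 3628800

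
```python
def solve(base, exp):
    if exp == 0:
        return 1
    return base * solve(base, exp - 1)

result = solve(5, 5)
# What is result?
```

solve(5, 5) = 5 * 5 * 5 * 5 * 5 = 3125

Answer: 3125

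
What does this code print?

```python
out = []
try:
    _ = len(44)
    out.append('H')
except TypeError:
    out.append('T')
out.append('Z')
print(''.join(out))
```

Execution trace: 'T' (except TypeError) → 'Z' (after the try/except). Output: TZ

Answer: TZ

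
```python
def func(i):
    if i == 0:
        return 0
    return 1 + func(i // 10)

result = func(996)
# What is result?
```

Count of digits of 996: 3

Answer: 3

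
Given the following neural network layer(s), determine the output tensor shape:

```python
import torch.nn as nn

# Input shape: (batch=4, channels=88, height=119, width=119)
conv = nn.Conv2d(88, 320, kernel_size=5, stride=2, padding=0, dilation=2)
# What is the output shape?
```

Input: (4, 88, 119, 119) -> Output: (4, 320, 56, 56)

Answer: (4, 320, 56, 56)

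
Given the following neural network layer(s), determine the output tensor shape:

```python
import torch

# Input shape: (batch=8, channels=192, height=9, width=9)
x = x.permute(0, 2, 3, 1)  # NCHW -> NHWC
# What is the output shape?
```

Input: (8, 192, 9, 9) -> Output: (8, 9, 9, 192)

Answer: (8, 9, 9, 192)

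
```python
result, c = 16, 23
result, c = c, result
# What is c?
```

Trace:
`result, c = 16, 23` → result = 16; c = 23
`result, c = c, result` → result = 23; c = 16
So c = 16

Answer: 16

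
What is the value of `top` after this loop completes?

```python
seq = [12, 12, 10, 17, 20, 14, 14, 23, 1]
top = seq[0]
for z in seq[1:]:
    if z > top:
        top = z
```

Maximum of [12, 12, 10, 17, 20, 14, 14, 23, 1]
`top` takes the values: 12 → 17 → 20 → 23

Answer: 23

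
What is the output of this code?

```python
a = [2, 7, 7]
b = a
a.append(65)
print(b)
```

Key concept: basic list aliasing.
Step by step:
`a = [2, 7, 7]` → a = [2, 7, 7]
`b = a` → b = [2, 7, 7] (same object as a)
`a.append(65)` → a = [2, 7, 7, 65] (same object as b); b = [2, 7, 7, 65] (same object as a)
`print(b)` → prints [2, 7, 7, 65]

Answer: [2, 7, 7, 65]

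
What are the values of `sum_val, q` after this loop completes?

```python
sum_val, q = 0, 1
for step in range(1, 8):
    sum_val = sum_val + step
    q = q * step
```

Sum and factorial of 1 to 7
`sum_val, q` takes the values: (0, 1) → (1, 1) → (3, 1) → (3, 2) → (6, 2) → (6, 6) → (10, 6) → (10, 24) → (15, 24) → (15, 120) → (21, 120) → (21, 720) → (28, 720) → (28, 5040)

Answer: 28, 5040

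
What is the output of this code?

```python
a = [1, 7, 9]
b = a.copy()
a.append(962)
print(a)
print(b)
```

Key concept: list.copy() creates independent copy.
Step by step:
`a = [1, 7, 9]` → a = [1, 7, 9]
`b = a.copy()` → b = [1, 7, 9]
`a.append(962)` → a = [1, 7, 9, 962]
`print(a)` → prints [1, 7, 9, 962]
`print(b)` → prints [1, 7, 9]

Answer:
[1, 7, 9, 962]
[1, 7, 9]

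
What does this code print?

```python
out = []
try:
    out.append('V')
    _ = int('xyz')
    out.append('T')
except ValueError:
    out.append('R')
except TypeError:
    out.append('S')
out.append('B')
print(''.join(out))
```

Execution trace: 'V' (try body) → 'R' (except ValueError) → 'B' (after the try/except). Output: VRB

Answer: VRB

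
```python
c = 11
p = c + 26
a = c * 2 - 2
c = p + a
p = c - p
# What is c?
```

Trace:
`c = 11` → c = 11
`p = c + 26` → p = 37
`a = c * 2 - 2` → a = 20
`c = p + a` → c = 57
`p = c - p` → p = 20
So c = 57

Answer: 57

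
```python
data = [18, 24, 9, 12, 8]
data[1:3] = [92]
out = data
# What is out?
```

Trace:
`data = [18, 24, 9, 12, 8]` → data = [18, 24, 9, 12, 8]
`data[1:3] = [92]` → data = [18, 92, 12, 8]
`out = data` → out = [18, 92, 12, 8]
So out = [18, 92, 12, 8]

Answer: [18, 92, 12, 8]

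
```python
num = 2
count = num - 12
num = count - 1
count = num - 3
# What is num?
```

Trace:
`num = 2` → num = 2
`count = num - 12` → count = -10
`num = count - 1` → num = -11
`count = num - 3` → count = -14
So num = -11

Answer: -11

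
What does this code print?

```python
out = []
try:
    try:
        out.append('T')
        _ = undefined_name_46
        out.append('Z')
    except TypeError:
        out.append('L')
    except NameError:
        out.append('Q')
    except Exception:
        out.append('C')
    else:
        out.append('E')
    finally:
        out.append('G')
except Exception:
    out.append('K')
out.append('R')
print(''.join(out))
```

Execution trace: 'T' (inner try body) → 'Q' (inner except NameError) → 'G' (inner finally) → 'R' (after the try/except). Output: TQGR

Answer: TQGR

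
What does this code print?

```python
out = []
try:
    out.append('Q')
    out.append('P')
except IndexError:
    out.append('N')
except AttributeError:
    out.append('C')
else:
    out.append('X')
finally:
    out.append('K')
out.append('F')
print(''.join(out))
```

Execution trace: 'Q' (try body) → 'P' (try body, no exception) → 'X' (else) → 'K' (finally) → 'F' (after the try/except). Output: QPXKF

Answer: QPXKF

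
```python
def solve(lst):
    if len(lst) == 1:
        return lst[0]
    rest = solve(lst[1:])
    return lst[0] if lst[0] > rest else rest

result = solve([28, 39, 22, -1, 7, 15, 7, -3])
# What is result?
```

Recursive max over [28, 39, 22, -1, 7, 15, 7, -3] = 39

Answer: 39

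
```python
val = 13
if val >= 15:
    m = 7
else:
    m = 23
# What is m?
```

Trace:
`val = 13` → val = 13
`if val >= 15: ...` → val >= 15 is False, take else branch → m = 23
So m = 23

Answer: 23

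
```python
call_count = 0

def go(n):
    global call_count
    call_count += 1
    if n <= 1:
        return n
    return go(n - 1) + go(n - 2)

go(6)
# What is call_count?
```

Calls(n) = 1 + Calls(n-1) + Calls(n-2); Calls(0)=Calls(1)=1. For n=6 this gives 25.

Answer: 25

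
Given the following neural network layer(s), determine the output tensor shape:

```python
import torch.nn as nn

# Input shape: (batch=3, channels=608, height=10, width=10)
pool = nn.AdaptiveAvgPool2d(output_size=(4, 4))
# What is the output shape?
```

Input: (3, 608, 10, 10) -> Output: (3, 608, 4, 4)

Answer: (3, 608, 4, 4)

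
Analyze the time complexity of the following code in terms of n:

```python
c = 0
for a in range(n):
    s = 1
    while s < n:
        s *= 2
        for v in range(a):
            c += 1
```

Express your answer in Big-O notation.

Each loop level contributes: n × log n × n. Multiplying the contributions gives O(n^2 log n).

Answer: O(n^2 log n)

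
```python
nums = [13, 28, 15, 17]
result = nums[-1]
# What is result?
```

Trace:
`nums = [13, 28, 15, 17]` → nums = [13, 28, 15, 17]
`result = nums[-1]` → result = 17
So result = 17

Answer: 17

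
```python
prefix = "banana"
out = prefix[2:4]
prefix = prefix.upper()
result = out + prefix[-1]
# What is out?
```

Trace:
`prefix = "banana"` → prefix = 'banana'
`out = prefix[2:4]` → out = 'na'
`prefix = prefix.upper()` → prefix = 'BANANA'
`result = out + prefix[-1]` → result = 'naA'
So out = 'na'

Answer: 'na'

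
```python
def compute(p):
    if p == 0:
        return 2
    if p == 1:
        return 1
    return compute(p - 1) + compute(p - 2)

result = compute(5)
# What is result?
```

Build up from base cases: compute(0)=2, compute(1)=1, compute(2)=3, compute(3)=4, compute(4)=7, compute(5)=11

Answer: 11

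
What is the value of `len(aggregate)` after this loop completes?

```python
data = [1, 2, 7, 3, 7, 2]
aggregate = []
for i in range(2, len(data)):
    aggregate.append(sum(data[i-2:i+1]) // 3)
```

Number of 3-element averages
`aggregate` takes the values: [] → [3] → [3, 4] → [3, 4, 5] → [3, 4, 5, 4]
So `len(aggregate)` = 4

Answer: 4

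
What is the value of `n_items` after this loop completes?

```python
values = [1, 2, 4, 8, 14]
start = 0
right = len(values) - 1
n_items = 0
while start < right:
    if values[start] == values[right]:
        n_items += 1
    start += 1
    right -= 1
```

Count matching pairs from ends
`n_items` takes the values: 0

Answer: 0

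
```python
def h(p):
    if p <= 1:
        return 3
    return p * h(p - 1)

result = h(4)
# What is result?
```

h(4) = 4 * 3 * 2 * 3 = 72

Answer: 72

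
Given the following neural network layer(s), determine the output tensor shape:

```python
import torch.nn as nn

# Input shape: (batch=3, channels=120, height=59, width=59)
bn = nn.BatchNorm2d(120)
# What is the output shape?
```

Input: (3, 120, 59, 59) -> Output: (3, 120, 59, 59)

Answer: (3, 120, 59, 59)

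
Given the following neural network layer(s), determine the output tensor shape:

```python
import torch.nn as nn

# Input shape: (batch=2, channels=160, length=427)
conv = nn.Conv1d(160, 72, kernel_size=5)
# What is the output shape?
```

Input: (2, 160, 427) -> Output: (2, 72, 423)

Answer: (2, 72, 423)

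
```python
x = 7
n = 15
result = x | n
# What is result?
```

Trace:
`x = 7` → x = 7
`n = 15` → n = 15
`result = x | n` → result = 15
So result = 15

Answer: 15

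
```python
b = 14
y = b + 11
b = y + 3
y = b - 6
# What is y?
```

Trace:
`b = 14` → b = 14
`y = b + 11` → y = 25
`b = y + 3` → b = 28
`y = b - 6` → y = 22
So y = 22

Answer: 22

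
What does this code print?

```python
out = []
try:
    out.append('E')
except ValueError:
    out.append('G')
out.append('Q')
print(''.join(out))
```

Execution trace: 'E' (try body, no exception) → 'Q' (after the try/except). Output: EQ

Answer: EQ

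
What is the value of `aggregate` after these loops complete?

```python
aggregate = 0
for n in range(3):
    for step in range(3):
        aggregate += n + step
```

Sum of all n+step for n,step in 3x3
`aggregate` takes the values: 0 → 1 → 3 → 4 → 6 → 9 → 11 → 14 → 18

Answer: 18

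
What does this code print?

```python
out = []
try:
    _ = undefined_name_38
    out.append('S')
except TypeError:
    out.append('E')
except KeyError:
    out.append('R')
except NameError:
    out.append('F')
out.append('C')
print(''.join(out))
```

Execution trace: 'F' (except NameError) → 'C' (after the try/except). Output: FC

Answer: FC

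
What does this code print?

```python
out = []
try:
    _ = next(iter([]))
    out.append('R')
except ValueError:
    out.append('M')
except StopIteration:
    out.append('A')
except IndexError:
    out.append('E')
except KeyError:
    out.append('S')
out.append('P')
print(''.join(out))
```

Execution trace: 'A' (except StopIteration) → 'P' (after the try/except). Output: AP

Answer: AP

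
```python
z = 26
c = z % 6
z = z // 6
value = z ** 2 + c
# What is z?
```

Trace:
`z = 26` → z = 26
`c = z % 6` → c = 2
`z = z // 6` → z = 4
`value = z ** 2 + c` → value = 18
So z = 4

Answer: 4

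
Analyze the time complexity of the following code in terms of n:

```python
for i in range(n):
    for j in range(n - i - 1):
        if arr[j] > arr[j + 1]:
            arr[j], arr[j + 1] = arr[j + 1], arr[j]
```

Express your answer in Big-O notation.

This is Bubble sort. Time complexity: O(n²).

Answer: O(n²)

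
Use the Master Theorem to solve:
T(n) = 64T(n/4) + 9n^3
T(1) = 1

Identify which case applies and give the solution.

a=64, b=4, f(n)=9n^3. log_4(64) = 3. Since c=3 = 3, Case 2 applies: T(n) = Θ(n^log_b(a) · log n) = O(n^3 log n).

Answer: O(n^3 log n) - Case 2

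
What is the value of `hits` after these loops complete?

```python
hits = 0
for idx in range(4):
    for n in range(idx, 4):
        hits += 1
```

Upper triangle: 4 + 3 + ... + 1
`hits` takes the values: 0 → 1 → 2 → 3 → 4 → 5 → 6 → 7 → 8 → 9 → 10

Answer: 10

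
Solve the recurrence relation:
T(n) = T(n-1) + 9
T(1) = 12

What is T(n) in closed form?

Unrolling: T(n) = T(1) + 9·(n-1) = 12 + 9(n-1) = 9n + 3.

Answer: T(n) = 9n + 3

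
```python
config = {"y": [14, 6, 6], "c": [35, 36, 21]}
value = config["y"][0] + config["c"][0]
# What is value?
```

Trace:
`config = {"y": [14, 6, 6], "c": [35, 36, 21]}` → config = {'y': [14, 6, 6], 'c': [35, 36, 21]}
`value = config["y"][0] + config["c"][0]` → value = 49
So value = 49

Answer: 49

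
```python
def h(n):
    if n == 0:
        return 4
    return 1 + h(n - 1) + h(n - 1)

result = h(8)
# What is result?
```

h(n) = 1 + 2·h(n-1), h(0)=4. Closed form: (4+1)·2^8 - 1 = 1279.

Answer: 1279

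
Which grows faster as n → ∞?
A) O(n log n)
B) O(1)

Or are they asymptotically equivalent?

O(n log n) vs O(1): Higher order terms dominate.

Answer: A) O(n log n) grows faster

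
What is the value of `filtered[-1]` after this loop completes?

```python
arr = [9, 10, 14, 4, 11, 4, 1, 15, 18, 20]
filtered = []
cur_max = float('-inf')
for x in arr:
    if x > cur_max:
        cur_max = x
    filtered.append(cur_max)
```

Running max ends at 20
`filtered` takes the values: [] → [9] → [9, 10] → [9, 10, 14] → [9, 10, 14, 14] → [9, 10, 14, 14, 14] → [9, 10, 14, 14, 14, 14] → [9, 10, 14, 14, 14, 14, 14] → [9, 10, 14, 14, 14, 14, 14, 15] → [9, 10, 14, 14, 14, 14, 14, 15, 18] → [9, 10, 14, 14, 14, 14, 14, 15, 18, 20]
So `filtered[-1]` = 20

Answer: 20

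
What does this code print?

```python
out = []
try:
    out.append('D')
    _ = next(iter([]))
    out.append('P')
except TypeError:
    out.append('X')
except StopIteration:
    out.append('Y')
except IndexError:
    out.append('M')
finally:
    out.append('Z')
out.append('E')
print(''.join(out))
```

Execution trace: 'D' (try body) → 'Y' (except StopIteration) → 'Z' (finally) → 'E' (after the try/except). Output: DYZE

Answer: DYZE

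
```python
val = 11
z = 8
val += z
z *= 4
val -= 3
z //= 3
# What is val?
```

Trace:
`val = 11` → val = 11
`z = 8` → z = 8
`val += z` → val = 19
`z *= 4` → z = 32
`val -= 3` → val = 16
`z //= 3` → z = 10
So val = 16

Answer: 16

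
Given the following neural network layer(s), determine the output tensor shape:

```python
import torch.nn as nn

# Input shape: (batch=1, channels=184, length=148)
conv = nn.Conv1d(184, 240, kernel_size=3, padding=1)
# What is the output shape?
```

Input: (1, 184, 148) -> Output: (1, 240, 148)

Answer: (1, 240, 148)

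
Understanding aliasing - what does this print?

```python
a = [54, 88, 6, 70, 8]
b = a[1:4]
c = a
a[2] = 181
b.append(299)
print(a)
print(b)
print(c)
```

Key concept: slice vs alias.
Step by step:
`a = [54, 88, 6, 70, 8]` → a = [54, 88, 6, 70, 8]
`b = a[1:4]` → b = [88, 6, 70]
`c = a` → c = [54, 88, 6, 70, 8] (same object as a)
`a[2] = 181` → a = [54, 88, 181, 70, 8] (same object as c); c = [54, 88, 181, 70, 8] (same object as a)
`b.append(299)` → b = [88, 6, 70, 299]
`print(a)` → prints [54, 88, 181, 70, 8]
`print(b)` → prints [88, 6, 70, 299]
`print(c)` → prints [54, 88, 181, 70, 8]

Answer:
[54, 88, 181, 70, 8]
[88, 6, 70, 299]
[54, 88, 181, 70, 8]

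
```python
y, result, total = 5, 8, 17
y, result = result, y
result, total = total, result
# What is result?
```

Trace:
`y, result, total = 5, 8, 17` → y = 5; result = 8; total = 17
`y, result = result, y` → y = 8; result = 5
`result, total = total, result` → result = 17; total = 5
So result = 17

Answer: 17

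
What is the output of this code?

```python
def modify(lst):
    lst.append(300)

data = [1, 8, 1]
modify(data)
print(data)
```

Key concept: function modifies passed list.
Step by step:
`data = [1, 8, 1]` → data = [1, 8, 1]
`modify(data)` → data = [1, 8, 1, 300]
`print(data)` → prints [1, 8, 1, 300]

Answer: [1, 8, 1, 300]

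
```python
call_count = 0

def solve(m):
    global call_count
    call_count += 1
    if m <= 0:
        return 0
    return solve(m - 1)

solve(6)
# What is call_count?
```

Linear recursion stepping by 1: 7 calls from m=6 down to ≤0.

Answer: 7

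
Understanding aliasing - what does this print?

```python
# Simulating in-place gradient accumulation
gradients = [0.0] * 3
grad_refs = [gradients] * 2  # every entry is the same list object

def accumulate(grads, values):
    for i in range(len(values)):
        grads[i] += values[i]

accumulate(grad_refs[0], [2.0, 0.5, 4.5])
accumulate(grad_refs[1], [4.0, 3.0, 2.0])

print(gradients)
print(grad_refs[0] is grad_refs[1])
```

Key concept: gradient accumulation aliasing.
Step by step:
`gradients = [0.0] * 3` → gradients = [0.0, 0.0, 0.0]
`grad_refs = [gradients] * 2` → grad_refs = [[0.0, 0.0, 0.0], [0.0, 0.0, 0.0]]
`accumulate(grad_refs[0], [2.0, 0.5, 4.5])` → gradients = [2.0, 0.5, 4.5]; grad_refs = [[2.0, 0.5, 4.5], [2.0, 0.5, 4.5]]
`accumulate(grad_refs[1], [4.0, 3.0, 2.0])` → gradients = [6.0, 3.5, 6.5]; grad_refs = [[6.0, 3.5, 6.5], [6.0, 3.5, 6.5]]
`print(gradients)` → prints [6.0, 3.5, 6.5]
`print(grad_refs[0] is grad_refs[1])` → prints True

Answer:
[6.0, 3.5, 6.5]
True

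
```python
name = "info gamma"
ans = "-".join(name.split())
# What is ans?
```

Trace:
`name = "info gamma"` → name = 'info gamma'
`ans = "-".join(name.split())` → ans = 'info-gamma'
So ans = 'info-gamma'

Answer: 'info-gamma'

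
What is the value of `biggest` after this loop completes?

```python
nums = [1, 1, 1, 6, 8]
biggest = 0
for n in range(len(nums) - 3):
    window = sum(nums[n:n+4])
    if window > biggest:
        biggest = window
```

Max sum of 4-element window in [1, 1, 1, 6, 8]
`biggest` takes the values: 0 → 9 → 16

Answer: 16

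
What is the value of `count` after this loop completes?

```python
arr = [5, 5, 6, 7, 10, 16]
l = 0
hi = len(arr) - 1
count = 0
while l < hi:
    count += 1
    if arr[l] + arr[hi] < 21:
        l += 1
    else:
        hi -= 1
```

Steps to find pair summing to 21
`count` takes the values: 0 → 1 → 2 → 3 → 4 → 5

Answer: 5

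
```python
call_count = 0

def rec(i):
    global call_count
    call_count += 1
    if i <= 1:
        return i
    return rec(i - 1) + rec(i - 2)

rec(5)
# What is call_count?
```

Calls(i) = 1 + Calls(i-1) + Calls(i-2); Calls(0)=Calls(1)=1. For i=5 this gives 15.

Answer: 15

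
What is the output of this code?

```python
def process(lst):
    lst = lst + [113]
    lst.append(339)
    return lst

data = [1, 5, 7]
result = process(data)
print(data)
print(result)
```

Key concept: rebinding parameter vs mutation.
Step by step:
`data = [1, 5, 7]` → data = [1, 5, 7]
`result = process(data)` → result = [1, 5, 7, 113, 339]
`print(data)` → prints [1, 5, 7]
`print(result)` → prints [1, 5, 7, 113, 339]

Answer:
[1, 5, 7]
[1, 5, 7, 113, 339]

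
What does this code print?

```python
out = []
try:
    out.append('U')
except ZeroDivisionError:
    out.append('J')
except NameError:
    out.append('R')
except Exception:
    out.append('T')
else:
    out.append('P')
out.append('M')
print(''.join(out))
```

Execution trace: 'U' (try body, no exception) → 'P' (else) → 'M' (after the try/except). Output: UPM

Answer: UPM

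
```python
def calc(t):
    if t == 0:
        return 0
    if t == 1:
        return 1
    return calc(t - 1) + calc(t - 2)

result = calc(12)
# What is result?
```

Build up from base cases: calc(0)=0, calc(1)=1, calc(2)=1, calc(3)=2, calc(4)=3, calc(5)=5, calc(6)=8, ..., calc(12)=144

Answer: 144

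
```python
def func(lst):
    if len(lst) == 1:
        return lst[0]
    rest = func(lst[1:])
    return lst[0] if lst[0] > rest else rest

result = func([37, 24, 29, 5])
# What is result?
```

Recursive max over [37, 24, 29, 5] = 37

Answer: 37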